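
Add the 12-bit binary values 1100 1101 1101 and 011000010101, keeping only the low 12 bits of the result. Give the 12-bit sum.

001011110010

  110011011101
+ 011000010101
= 001011110010  (discard carry-out 1)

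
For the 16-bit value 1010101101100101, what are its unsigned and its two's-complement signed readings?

unsigned = 43877, signed = -21659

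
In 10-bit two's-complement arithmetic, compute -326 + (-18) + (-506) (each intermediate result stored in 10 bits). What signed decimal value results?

174

-326 + (-18) = -344 (1010101000)
-344 + (-506) = -850 → wraps to 174 (0010101110)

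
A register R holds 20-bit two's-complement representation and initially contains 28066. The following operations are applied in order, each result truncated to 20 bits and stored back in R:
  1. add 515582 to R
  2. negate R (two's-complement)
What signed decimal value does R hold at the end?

Start: R = 28066 = 00000110110110100010.
R = 28066 + 515582 = 543648; wraps to -504928 = 10000100101110100000
R = −(-504928) = 504928 = 01111011010001100000

504928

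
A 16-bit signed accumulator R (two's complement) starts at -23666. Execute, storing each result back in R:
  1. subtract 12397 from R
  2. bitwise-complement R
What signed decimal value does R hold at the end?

Start: R = -23666 = 1010001110001110.
R = -23666 − 12397 = -36063; wraps to 29473 = 0111001100100001
R = NOT 0111001100100001 = 1000110011011110 = -29474

-29474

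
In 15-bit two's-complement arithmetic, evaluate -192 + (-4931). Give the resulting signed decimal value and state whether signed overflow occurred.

-5123; no overflow

-192 → 111111101000000
-4931 → 110110010111101
  111111101000000
+ 110110010111101
= 110101111111101  (discard carry-out 1)
Result 110101111111101: MSB = 1 → 27645 − 32768 = -5123.
Both addends are negative and so is the stored result: no signed overflow.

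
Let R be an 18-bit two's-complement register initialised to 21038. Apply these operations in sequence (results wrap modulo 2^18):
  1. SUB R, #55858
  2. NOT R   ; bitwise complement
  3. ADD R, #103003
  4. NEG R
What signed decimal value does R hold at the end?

Start: R = 21038 = 000101001000101110.
R = 21038 − 55858 = -34820 = 110111011111111100
R = NOT 110111011111111100 = 001000100000000011 = 34819
R = 34819 + 103003 = 137822; wraps to -124322 = 100001101001011110
R = −(-124322) = 124322 = 011110010110100010

124322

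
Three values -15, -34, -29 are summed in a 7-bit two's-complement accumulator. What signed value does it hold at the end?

-15 + (-34) = -49 (1001111)
-49 + (-29) = -78 → wraps to 50 (0110010)

50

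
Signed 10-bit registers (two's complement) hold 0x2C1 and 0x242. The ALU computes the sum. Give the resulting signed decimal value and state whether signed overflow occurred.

259; overflow

0x2C1 = 1011000001 = -319 (signed)
0x242 = 1001000010 = -446 (signed)
  1011000001
+ 1001000010
= 0100000011  (discard carry-out 1)
Result 0100000011: MSB = 0 → value 259.
Both addends are negative but the stored result is non-negative: signed overflow. The true value -319 + (-446) = -765 lies outside [-512, 511].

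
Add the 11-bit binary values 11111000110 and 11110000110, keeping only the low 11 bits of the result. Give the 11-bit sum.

11101001100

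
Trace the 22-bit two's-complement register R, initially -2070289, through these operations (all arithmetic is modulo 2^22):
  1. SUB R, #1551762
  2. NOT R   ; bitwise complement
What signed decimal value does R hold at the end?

Start: R = -2070289 = 1000000110100011101111.
R = -2070289 − 1551762 = -3622051; wraps to 572253 = 0010001011101101011101
R = NOT 0010001011101101011101 = 1101110100010010100010 = -572254

-572254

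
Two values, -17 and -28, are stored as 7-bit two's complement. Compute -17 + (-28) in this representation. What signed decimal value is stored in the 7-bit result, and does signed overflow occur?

-45; no overflow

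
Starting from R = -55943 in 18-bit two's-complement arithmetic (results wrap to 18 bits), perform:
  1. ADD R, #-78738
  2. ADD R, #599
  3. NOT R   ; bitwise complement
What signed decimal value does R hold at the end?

Start: R = -55943 = 110010010101111001.
R = -55943 + (-78738) = -134681; wraps to 127463 = 011111000111100111
R = 127463 + 599 = 128062 = 011111010000111110
R = NOT 011111010000111110 = 100000101111000001 = -128063

-128063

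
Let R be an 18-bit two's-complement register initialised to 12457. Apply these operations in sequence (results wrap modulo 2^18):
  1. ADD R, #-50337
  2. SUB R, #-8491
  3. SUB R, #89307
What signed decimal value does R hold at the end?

-118696

Start: R = 12457 = 000011000010101001.
R = 12457 + (-50337) = -37880 = 110110110000001000
R = -37880 − (-8491) = -29389 = 111000110100110011
R = -29389 − 89307 = -118696 = 100011000001011000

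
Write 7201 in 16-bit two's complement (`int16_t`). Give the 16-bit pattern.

7201 is non-negative, so write it directly in 16 bits: 0001110000100001.

0001110000100001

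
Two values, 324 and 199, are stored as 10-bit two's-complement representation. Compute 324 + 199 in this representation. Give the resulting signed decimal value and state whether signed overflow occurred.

-501; overflow

324 → 0101000100
199 → 0011000111
  0101000100
+ 0011000111
= 1000001011
Result 1000001011: MSB = 1 → 523 − 1024 = -501.
Both addends are non-negative but the stored result is negative: signed overflow. The true value 324 + 199 = 523 lies outside [-512, 511].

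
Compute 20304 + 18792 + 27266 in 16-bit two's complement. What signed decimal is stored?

20304 + 18792 = 39096 → wraps to -26440 (1001100010111000)
-26440 + 27266 = 826 (0000001100111010)

826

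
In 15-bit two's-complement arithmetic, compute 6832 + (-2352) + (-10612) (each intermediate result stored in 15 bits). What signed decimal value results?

-6132

6832 + (-2352) = 4480 (001000110000000)
4480 + (-10612) = -6132 (110100000001100)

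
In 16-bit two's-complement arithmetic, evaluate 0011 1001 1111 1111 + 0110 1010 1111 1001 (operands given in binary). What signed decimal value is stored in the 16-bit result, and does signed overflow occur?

0011 1001 1111 1111 → 0011100111111111 = 14847 (signed)
0110 1010 1111 1001 → 0110101011111001 = 27385 (signed)
  0011100111111111
+ 0110101011111001
= 1010010011111000
Result 1010010011111000: MSB = 1 → 42232 − 65536 = -23304.
Both addends are non-negative but the stored result is negative: signed overflow. The true value 14847 + 27385 = 42232 lies outside [-32768, 32767].

-23304; overflow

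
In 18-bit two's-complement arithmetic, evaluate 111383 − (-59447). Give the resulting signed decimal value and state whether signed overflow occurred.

-91314; overflow

111383 → 011011001100010111
-59447 → 110001011111001001
Subtract via negate-and-add: invert 110001011111001001 + 1 = 001110100000110111 (i.e. 59447).
  011011001100010111
+ 001110100000110111
= 101001101101001110
Result 101001101101001110: MSB = 1 → 170830 − 262144 = -91314.
Both addends (after negating the subtrahend) are non-negative but the stored result is negative: signed overflow. The true value 111383 − (-59447) = 170830 lies outside [-131072, 131071].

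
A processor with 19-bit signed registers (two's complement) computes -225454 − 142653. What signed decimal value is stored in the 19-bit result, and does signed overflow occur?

-225454 → 1001000111101010010
142653 → 0100010110100111101
Subtract via negate-and-add: invert 0100010110100111101 + 1 = 1011101001011000011 (i.e. -142653).
  1001000111101010010
+ 1011101001011000011
= 0100110001000010101  (discard carry-out 1)
Result 0100110001000010101: MSB = 0 → value 156181.
Both addends (after negating the subtrahend) are negative but the stored result is non-negative: signed overflow. The true value -225454 − 142653 = -368107 lies outside [-262144, 262143].

156181; overflow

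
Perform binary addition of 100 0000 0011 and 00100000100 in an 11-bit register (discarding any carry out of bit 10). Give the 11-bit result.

10100000111

  10000000011
+ 00100000100
= 10100000111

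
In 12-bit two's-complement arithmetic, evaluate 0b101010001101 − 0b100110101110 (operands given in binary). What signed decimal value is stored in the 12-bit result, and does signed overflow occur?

223; no overflow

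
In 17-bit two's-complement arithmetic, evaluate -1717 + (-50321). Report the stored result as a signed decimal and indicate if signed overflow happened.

-52038; no overflow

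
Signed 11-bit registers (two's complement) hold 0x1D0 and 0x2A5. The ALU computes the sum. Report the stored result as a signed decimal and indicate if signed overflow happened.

-907; overflow

0x1D0 = 00111010000 = 464 (signed)
0x2A5 = 01010100101 = 677 (signed)
  00111010000
+ 01010100101
= 10001110101
Result 10001110101: MSB = 1 → 1141 − 2048 = -907.
Both addends are non-negative but the stored result is negative: signed overflow. The true value 464 + 677 = 1141 lies outside [-1024, 1023].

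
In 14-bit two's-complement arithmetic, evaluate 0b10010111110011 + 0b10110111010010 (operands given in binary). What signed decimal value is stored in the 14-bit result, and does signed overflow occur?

0b10010111110011 → 10010111110011 = -6669 (signed)
0b10110111010010 → 10110111010010 = -4654 (signed)
  10010111110011
+ 10110111010010
= 01001111000101  (discard carry-out 1)
Result 01001111000101: MSB = 0 → value 5061.
Both addends are negative but the stored result is non-negative: signed overflow. The true value -6669 + (-4654) = -11323 lies outside [-8192, 8191].

5061; overflow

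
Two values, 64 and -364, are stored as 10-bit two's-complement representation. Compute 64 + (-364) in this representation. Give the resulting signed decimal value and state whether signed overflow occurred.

-300; no overflow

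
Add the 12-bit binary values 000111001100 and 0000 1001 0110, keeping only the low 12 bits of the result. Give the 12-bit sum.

001001100010

  000111001100
+ 000010010110
= 001001100010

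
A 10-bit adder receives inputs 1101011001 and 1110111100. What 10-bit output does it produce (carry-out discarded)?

1100010101

  1101011001
+ 1110111100
= 1100010101  (discard carry-out 1)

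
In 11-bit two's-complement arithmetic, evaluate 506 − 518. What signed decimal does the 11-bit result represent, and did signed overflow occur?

-12; no overflow

506 → 00111111010
518 → 01000000110
Subtract via negate-and-add: invert 01000000110 + 1 = 10111111010 (i.e. -518).
  00111111010
+ 10111111010
= 11111110100
Result 11111110100: MSB = 1 → 2036 − 2048 = -12.
Addends (after negating the subtrahend) have opposite signs, so signed overflow cannot occur.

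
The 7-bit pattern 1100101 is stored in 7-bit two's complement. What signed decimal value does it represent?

MSB is 1, so the value is negative.
Unsigned reading: 101. Subtract 2^7 = 128: 101 − 128 = -27.

-27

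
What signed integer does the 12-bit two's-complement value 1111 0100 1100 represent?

-180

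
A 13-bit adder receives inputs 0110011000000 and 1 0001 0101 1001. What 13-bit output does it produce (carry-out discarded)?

  0110011000000
+ 1000101011001
= 1111000011001

1111000011001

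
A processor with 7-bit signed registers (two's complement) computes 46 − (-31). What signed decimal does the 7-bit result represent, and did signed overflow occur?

-51; overflow

46 → 0101110
-31 → 1100001
Subtract via negate-and-add: invert 1100001 + 1 = 0011111 (i.e. 31).
  0101110
+ 0011111
= 1001101
Result 1001101: MSB = 1 → 77 − 128 = -51.
Both addends (after negating the subtrahend) are non-negative but the stored result is negative: signed overflow. The true value 46 − (-31) = 77 lies outside [-64, 63].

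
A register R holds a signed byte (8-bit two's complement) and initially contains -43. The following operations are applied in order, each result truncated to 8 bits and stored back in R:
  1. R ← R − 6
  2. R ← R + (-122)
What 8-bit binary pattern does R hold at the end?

01010101

Start: R = -43 = 11010101.
R = -43 − 6 = -49 = 11001111
R = -49 + (-122) = -171; wraps to 85 = 01010101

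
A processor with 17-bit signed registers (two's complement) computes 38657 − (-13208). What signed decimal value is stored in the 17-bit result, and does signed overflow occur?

51865; no overflow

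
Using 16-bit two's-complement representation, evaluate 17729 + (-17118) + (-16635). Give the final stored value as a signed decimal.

17729 + (-17118) = 611 (0000001001100011)
611 + (-16635) = -16024 (1100000101101000)

-16024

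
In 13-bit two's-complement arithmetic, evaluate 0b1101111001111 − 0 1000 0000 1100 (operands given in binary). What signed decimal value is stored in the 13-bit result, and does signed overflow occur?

-3133; no overflow

0b1101111001111 → 1101111001111 = -1073 (signed)
0 1000 0000 1100 → 0100000001100 = 2060 (signed)
Subtract via negate-and-add: invert 0100000001100 + 1 = 1011111110100 (i.e. -2060).
  1101111001111
+ 1011111110100
= 1001111000011  (discard carry-out 1)
Result 1001111000011: MSB = 1 → 5059 − 8192 = -3133.
Both addends (after negating the subtrahend) are negative and so is the stored result: no signed overflow.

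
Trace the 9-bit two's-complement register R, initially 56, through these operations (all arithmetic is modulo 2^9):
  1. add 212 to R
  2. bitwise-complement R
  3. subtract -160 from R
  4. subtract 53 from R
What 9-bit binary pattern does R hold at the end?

Start: R = 56 = 000111000.
R = 56 + 212 = 268; wraps to -244 = 100001100
R = NOT 100001100 = 011110011 = 243
R = 243 − (-160) = 403; wraps to -109 = 110010011
R = -109 − 53 = -162 = 101011110

101011110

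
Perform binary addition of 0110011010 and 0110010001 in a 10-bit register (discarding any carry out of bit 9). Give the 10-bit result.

1100101011

  0110011010
+ 0110010001
= 1100101011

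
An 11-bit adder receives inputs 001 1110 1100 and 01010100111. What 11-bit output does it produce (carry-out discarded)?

10010010011

  00111101100
+ 01010100111
= 10010010011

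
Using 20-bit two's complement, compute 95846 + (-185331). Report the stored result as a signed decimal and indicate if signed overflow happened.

95846 → 00010111011001100110
-185331 → 11010010110000001101
  00010111011001100110
+ 11010010110000001101
= 11101010001001110011
Result 11101010001001110011: MSB = 1 → 959091 − 1048576 = -89485.
Addends have opposite signs, so signed overflow cannot occur.

-89485; no overflow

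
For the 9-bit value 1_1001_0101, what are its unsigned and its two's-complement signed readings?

Unsigned: 110010101 = 405.
Signed: MSB=1 → 405 − 512 = -107.

unsigned = 405, signed = -107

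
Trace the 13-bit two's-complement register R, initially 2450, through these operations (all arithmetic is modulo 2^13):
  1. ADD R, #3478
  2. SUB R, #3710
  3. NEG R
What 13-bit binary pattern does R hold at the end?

1011101010110

Start: R = 2450 = 0100110010010.
R = 2450 + 3478 = 5928; wraps to -2264 = 1011100101000
R = -2264 − 3710 = -5974; wraps to 2218 = 0100010101010
R = −(2218) = -2218 = 1011101010110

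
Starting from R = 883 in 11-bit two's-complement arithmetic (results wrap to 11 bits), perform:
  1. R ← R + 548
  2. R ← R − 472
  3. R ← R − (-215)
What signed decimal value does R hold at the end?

-874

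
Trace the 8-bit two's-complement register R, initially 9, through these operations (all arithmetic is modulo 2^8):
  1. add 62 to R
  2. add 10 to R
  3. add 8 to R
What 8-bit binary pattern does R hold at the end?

01011001

Start: R = 9 = 00001001.
R = 9 + 62 = 71 = 01000111
R = 71 + 10 = 81 = 01010001
R = 81 + 8 = 89 = 01011001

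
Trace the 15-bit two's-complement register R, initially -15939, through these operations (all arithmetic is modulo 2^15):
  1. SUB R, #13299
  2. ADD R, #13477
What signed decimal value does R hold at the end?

Start: R = -15939 = 100000110111101.
R = -15939 − 13299 = -29238; wraps to 3530 = 000110111001010
R = 3530 + 13477 = 17007; wraps to -15761 = 100001001101111

-15761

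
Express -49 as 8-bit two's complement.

11001111

|-49| = 49 = 00110001 in 8 bits.
Invert the bits: 11001110. Add 1: 11001111.
Check: 11001111 reads as 207 − 256 = -49.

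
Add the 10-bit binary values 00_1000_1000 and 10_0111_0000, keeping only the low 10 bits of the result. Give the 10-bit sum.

1011111000

  0010001000
+ 1001110000
= 1011111000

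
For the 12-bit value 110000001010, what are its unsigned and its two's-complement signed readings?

unsigned = 3082, signed = -1014

Unsigned: 110000001010 = 3082.
Signed: MSB=1 → 3082 − 4096 = -1014.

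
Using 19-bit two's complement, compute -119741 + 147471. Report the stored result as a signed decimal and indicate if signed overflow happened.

27730; no overflow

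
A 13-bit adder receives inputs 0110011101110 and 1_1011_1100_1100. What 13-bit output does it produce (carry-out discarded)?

0100010111010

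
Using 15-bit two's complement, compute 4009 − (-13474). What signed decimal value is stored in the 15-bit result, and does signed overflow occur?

-15285; overflow

4009 → 000111110101001
-13474 → 100101101011110
Subtract via negate-and-add: invert 100101101011110 + 1 = 011010010100010 (i.e. 13474).
  000111110101001
+ 011010010100010
= 100010001001011
Result 100010001001011: MSB = 1 → 17483 − 32768 = -15285.
Both addends (after negating the subtrahend) are non-negative but the stored result is negative: signed overflow. The true value 4009 − (-13474) = 17483 lies outside [-16384, 16383].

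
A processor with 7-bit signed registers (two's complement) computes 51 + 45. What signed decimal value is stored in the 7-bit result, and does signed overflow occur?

51 → 0110011
45 → 0101101
  0110011
+ 0101101
= 1100000
Result 1100000: MSB = 1 → 96 − 128 = -32.
Both addends are non-negative but the stored result is negative: signed overflow. The true value 51 + 45 = 96 lies outside [-64, 63].

-32; overflow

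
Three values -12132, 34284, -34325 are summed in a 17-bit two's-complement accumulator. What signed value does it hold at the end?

-12132 + 34284 = 22152 (00101011010001000)
22152 + (-34325) = -12173 (11101000001110011)

-12173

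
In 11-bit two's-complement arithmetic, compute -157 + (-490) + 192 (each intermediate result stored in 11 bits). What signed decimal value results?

-157 + (-490) = -647 (10101111001)
-647 + 192 = -455 (11000111001)

-455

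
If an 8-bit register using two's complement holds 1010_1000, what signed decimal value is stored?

-88

MSB is 1, so the value is negative.
Unsigned reading: 168. Subtract 2^8 = 256: 168 − 256 = -88.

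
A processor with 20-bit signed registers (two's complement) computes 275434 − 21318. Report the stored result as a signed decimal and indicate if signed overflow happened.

254116; no overflow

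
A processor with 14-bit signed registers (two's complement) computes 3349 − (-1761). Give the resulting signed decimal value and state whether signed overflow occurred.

5110; no overflow

3349 → 00110100010101
-1761 → 11100100011111
Subtract via negate-and-add: invert 11100100011111 + 1 = 00011011100001 (i.e. 1761).
  00110100010101
+ 00011011100001
= 01001111110110
Result 01001111110110: MSB = 0 → value 5110.
Both addends (after negating the subtrahend) are non-negative and so is the stored result: no signed overflow.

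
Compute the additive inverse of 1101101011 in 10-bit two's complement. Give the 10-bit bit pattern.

0010010101

Invert: 0010010100. Add 1: 0010010101.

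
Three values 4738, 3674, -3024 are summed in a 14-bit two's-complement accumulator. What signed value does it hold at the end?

5388

4738 + 3674 = 8412 → wraps to -7972 (10000011011100)
-7972 + (-3024) = -10996 → wraps to 5388 (01010100001100)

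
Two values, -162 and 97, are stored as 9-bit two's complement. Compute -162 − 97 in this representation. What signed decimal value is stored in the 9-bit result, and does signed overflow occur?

253; overflow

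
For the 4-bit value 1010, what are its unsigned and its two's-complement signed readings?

unsigned = 10, signed = -6

Unsigned: 1010 = 10.
Signed: MSB=1 → 10 − 16 = -6.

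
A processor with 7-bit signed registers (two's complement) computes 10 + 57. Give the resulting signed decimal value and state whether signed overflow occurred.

-61; overflow

10 → 0001010
57 → 0111001
  0001010
+ 0111001
= 1000011
Result 1000011: MSB = 1 → 67 − 128 = -61.
Both addends are non-negative but the stored result is negative: signed overflow. The true value 10 + 57 = 67 lies outside [-64, 63].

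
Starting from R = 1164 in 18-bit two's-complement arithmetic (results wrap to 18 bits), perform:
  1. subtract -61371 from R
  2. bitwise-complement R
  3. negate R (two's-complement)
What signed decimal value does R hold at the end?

62536

Start: R = 1164 = 000000010010001100.
R = 1164 − (-61371) = 62535 = 001111010001000111
R = NOT 001111010001000111 = 110000101110111000 = -62536
R = −(-62536) = 62536 = 001111010001001000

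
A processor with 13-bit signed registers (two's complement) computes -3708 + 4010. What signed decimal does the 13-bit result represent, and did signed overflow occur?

-3708 → 1000110000100
4010 → 0111110101010
  1000110000100
+ 0111110101010
= 0000100101110  (discard carry-out 1)
Result 0000100101110: MSB = 0 → value 302.
Addends have opposite signs, so signed overflow cannot occur.

302; no overflow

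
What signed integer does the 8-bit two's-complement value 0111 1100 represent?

MSB is 0, so the value is non-negative: 01111100 = 124.

124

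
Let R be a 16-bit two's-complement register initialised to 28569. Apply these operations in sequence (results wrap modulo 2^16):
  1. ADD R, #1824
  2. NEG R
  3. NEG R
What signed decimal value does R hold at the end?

Start: R = 28569 = 0110111110011001.
R = 28569 + 1824 = 30393 = 0111011010111001
R = −(30393) = -30393 = 1000100101000111
R = −(-30393) = 30393 = 0111011010111001

30393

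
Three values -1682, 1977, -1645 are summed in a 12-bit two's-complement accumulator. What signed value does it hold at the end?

-1682 + 1977 = 295 (000100100111)
295 + (-1645) = -1350 (101010111010)

-1350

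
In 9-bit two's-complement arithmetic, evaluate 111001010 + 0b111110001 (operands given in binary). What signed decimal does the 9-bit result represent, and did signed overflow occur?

111001010 = -54 (signed)
0b111110001 → 111110001 = -15 (signed)
  111001010
+ 111110001
= 110111011  (discard carry-out 1)
Result 110111011: MSB = 1 → 443 − 512 = -69.
Both addends are negative and so is the stored result: no signed overflow.

-69; no overflow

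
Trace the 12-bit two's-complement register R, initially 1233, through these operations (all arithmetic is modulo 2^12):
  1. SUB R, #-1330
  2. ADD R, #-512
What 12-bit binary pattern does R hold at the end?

100000000011

Start: R = 1233 = 010011010001.
R = 1233 − (-1330) = 2563; wraps to -1533 = 101000000011
R = -1533 + (-512) = -2045 = 100000000011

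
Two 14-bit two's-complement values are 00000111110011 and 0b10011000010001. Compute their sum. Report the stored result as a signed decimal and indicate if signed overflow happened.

00000111110011 = 499 (signed)
0b10011000010001 → 10011000010001 = -6639 (signed)
  00000111110011
+ 10011000010001
= 10100000000100
Result 10100000000100: MSB = 1 → 10244 − 16384 = -6140.
Addends have opposite signs, so signed overflow cannot occur.

-6140; no overflow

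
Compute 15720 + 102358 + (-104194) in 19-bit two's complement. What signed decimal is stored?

13884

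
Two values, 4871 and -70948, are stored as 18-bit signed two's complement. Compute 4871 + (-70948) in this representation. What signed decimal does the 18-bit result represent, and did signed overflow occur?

4871 → 000001001100000111
-70948 → 101110101011011100
  000001001100000111
+ 101110101011011100
= 101111110111100011
Result 101111110111100011: MSB = 1 → 196067 − 262144 = -66077.
Addends have opposite signs, so signed overflow cannot occur.

-66077; no overflow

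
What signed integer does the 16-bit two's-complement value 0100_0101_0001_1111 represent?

17695

MSB is 0, so the value is non-negative: 0100010100011111 = 17695.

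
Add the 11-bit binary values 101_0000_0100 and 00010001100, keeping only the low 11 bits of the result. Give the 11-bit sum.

10110010000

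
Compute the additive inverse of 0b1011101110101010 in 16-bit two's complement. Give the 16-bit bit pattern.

0100010001010110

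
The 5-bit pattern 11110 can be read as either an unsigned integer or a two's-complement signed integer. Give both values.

Unsigned: 11110 = 30.
Signed: MSB=1 → 30 − 32 = -2.

unsigned = 30, signed = -2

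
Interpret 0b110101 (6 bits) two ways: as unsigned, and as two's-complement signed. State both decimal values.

unsigned = 53, signed = -11

Unsigned: 110101 = 53.
Signed: MSB=1 → 53 − 64 = -11.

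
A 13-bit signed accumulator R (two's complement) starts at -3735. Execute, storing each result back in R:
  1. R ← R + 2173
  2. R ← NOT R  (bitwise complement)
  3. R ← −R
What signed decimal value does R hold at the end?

Start: R = -3735 = 1000101101001.
R = -3735 + 2173 = -1562 = 1100111100110
R = NOT 1100111100110 = 0011000011001 = 1561
R = −(1561) = -1561 = 1100111100111

-1561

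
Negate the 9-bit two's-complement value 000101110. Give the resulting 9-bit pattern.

111010010

Invert: 111010001. Add 1: 111010010.
Check: 000101110 = 46, 111010010 = -46.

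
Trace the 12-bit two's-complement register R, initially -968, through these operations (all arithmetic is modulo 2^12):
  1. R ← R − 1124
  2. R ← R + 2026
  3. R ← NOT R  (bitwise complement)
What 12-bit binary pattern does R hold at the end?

000001000001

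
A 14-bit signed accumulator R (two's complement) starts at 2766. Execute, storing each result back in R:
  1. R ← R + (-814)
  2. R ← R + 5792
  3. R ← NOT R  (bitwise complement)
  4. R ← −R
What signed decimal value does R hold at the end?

7745

Start: R = 2766 = 00101011001110.
R = 2766 + (-814) = 1952 = 00011110100000
R = 1952 + 5792 = 7744 = 01111001000000
R = NOT 01111001000000 = 10000110111111 = -7745
R = −(-7745) = 7745 = 01111001000001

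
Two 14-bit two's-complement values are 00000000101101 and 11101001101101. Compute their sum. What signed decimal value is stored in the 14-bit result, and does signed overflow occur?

-1382; no overflow

00000000101101 = 45 (signed)
11101001101101 = -1427 (signed)
  00000000101101
+ 11101001101101
= 11101010011010
Result 11101010011010: MSB = 1 → 15002 − 16384 = -1382.
Addends have opposite signs, so signed overflow cannot occur.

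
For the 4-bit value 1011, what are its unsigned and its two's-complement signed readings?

unsigned = 11, signed = -5

Unsigned: 1011 = 11.
Signed: MSB=1 → 11 − 16 = -5.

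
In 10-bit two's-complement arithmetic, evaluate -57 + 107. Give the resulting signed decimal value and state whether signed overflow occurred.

50; no overflow

-57 → 1111000111
107 → 0001101011
  1111000111
+ 0001101011
= 0000110010  (discard carry-out 1)
Result 0000110010: MSB = 0 → value 50.
Addends have opposite signs, so signed overflow cannot occur.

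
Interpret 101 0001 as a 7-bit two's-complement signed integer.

-47

MSB is 1, so the value is negative.
Invert: 0101110. Add 1: 0101111 = 47. So the value is −47.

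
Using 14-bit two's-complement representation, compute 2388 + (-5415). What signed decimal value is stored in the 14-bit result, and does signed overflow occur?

-3027; no overflow

2388 → 00100101010100
-5415 → 10101011011001
  00100101010100
+ 10101011011001
= 11010000101101
Result 11010000101101: MSB = 1 → 13357 − 16384 = -3027.
Addends have opposite signs, so signed overflow cannot occur.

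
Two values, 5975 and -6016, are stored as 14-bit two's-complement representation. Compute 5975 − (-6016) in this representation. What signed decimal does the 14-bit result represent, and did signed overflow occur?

-4393; overflow

5975 → 01011101010111
-6016 → 10100010000000
Subtract via negate-and-add: invert 10100010000000 + 1 = 01011110000000 (i.e. 6016).
  01011101010111
+ 01011110000000
= 10111011010111
Result 10111011010111: MSB = 1 → 11991 − 16384 = -4393.
Both addends (after negating the subtrahend) are non-negative but the stored result is negative: signed overflow. The true value 5975 − (-6016) = 11991 lies outside [-8192, 8191].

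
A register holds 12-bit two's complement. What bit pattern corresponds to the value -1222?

101100111010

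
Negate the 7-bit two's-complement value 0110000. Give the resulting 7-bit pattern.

1010000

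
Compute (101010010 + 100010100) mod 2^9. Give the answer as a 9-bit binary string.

  101010010
+ 100010100
= 001100110  (discard carry-out 1)

001100110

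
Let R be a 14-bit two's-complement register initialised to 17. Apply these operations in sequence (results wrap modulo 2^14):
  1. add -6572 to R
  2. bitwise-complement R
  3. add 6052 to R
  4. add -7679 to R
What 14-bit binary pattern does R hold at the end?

01001100111111

Start: R = 17 = 00000000010001.
R = 17 + (-6572) = -6555 = 10011001100101
R = NOT 10011001100101 = 01100110011010 = 6554
R = 6554 + 6052 = 12606; wraps to -3778 = 11000100111110
R = -3778 + (-7679) = -11457; wraps to 4927 = 01001100111111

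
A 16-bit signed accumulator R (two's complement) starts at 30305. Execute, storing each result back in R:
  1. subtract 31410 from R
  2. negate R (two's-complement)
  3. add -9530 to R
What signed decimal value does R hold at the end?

-8425

Start: R = 30305 = 0111011001100001.
R = 30305 − 31410 = -1105 = 1111101110101111
R = −(-1105) = 1105 = 0000010001010001
R = 1105 + (-9530) = -8425 = 1101111100010111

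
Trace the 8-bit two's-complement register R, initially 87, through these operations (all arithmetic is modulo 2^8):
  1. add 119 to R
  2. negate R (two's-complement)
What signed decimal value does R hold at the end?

Start: R = 87 = 01010111.
R = 87 + 119 = 206; wraps to -50 = 11001110
R = −(-50) = 50 = 00110010

50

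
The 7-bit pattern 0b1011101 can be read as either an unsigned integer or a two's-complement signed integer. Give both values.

unsigned = 93, signed = -35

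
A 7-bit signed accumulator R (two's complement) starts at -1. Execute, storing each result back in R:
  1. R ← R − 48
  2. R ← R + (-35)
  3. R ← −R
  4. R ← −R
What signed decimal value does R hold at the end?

Start: R = -1 = 1111111.
R = -1 − 48 = -49 = 1001111
R = -49 + (-35) = -84; wraps to 44 = 0101100
R = −(44) = -44 = 1010100
R = −(-44) = 44 = 0101100

44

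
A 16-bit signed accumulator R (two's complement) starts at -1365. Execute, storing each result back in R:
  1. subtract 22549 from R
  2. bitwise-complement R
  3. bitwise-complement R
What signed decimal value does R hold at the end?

-23914

Start: R = -1365 = 1111101010101011.
R = -1365 − 22549 = -23914 = 1010001010010110
R = NOT 1010001010010110 = 0101110101101001 = 23913
R = NOT 0101110101101001 = 1010001010010110 = -23914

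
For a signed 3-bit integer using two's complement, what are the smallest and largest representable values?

min = -4, max = 3

Minimum: −2^2 = -4.
Maximum: 2^2 − 1 = 3.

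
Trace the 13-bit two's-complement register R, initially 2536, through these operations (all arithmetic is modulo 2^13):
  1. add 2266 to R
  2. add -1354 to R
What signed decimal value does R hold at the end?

Start: R = 2536 = 0100111101000.
R = 2536 + 2266 = 4802; wraps to -3390 = 1001011000010
R = -3390 + (-1354) = -4744; wraps to 3448 = 0110101111000

3448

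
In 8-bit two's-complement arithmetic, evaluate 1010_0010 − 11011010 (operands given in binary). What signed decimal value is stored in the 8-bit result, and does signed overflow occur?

1010_0010 → 10100010 = -94 (signed)
11011010 = -38 (signed)
Subtract via negate-and-add: invert 11011010 + 1 = 00100110 (i.e. 38).
  10100010
+ 00100110
= 11001000
Result 11001000: MSB = 1 → 200 − 256 = -56.
Addends (after negating the subtrahend) have opposite signs, so signed overflow cannot occur.

-56; no overflow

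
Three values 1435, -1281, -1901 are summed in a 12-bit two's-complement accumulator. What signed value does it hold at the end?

1435 + (-1281) = 154 (000010011010)
154 + (-1901) = -1747 (100100101101)

-1747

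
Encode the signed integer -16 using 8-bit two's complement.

11110000

|-16| = 16 = 00010000 in 8 bits.
Invert the bits: 11101111. Add 1: 11110000.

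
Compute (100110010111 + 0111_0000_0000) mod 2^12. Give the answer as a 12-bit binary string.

  100110010111
+ 011100000000
= 000010010111  (discard carry-out 1)

000010010111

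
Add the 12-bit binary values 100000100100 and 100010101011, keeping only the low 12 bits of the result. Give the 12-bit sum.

000011001111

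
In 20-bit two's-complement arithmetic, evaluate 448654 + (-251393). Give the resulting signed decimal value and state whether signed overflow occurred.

448654 → 01101101100010001110
-251393 → 11000010100111111111
  01101101100010001110
+ 11000010100111111111
= 00110000001010001101  (discard carry-out 1)
Result 00110000001010001101: MSB = 0 → value 197261.
Addends have opposite signs, so signed overflow cannot occur.

197261; no overflow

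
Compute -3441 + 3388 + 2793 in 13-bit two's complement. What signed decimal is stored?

2740

-3441 + 3388 = -53 (1111111001011)
-53 + 2793 = 2740 (0101010110100)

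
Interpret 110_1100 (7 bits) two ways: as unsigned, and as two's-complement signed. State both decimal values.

unsigned = 108, signed = -20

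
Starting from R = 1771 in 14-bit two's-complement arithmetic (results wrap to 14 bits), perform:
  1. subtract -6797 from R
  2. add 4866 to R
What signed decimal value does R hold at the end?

-2950

Start: R = 1771 = 00011011101011.
R = 1771 − (-6797) = 8568; wraps to -7816 = 10000101111000
R = -7816 + 4866 = -2950 = 11010001111010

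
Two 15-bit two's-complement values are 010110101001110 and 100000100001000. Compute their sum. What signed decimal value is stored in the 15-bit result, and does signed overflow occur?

010110101001110 = 11598 (signed)
100000100001000 = -16120 (signed)
  010110101001110
+ 100000100001000
= 110111001010110
Result 110111001010110: MSB = 1 → 28246 − 32768 = -4522.
Addends have opposite signs, so signed overflow cannot occur.

-4522; no overflow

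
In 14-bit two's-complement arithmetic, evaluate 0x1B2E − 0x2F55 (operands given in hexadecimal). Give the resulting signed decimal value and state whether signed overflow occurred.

0x1B2E = 01101100101110 = 6958 (signed)
0x2F55 = 10111101010101 = -4267 (signed)
Subtract via negate-and-add: invert 10111101010101 + 1 = 01000010101011 (i.e. 4267).
  01101100101110
+ 01000010101011
= 10101111011001
Result 10101111011001: MSB = 1 → 11225 − 16384 = -5159.
Both addends (after negating the subtrahend) are non-negative but the stored result is negative: signed overflow. The true value 6958 − (-4267) = 11225 lies outside [-8192, 8191].

-5159; overflow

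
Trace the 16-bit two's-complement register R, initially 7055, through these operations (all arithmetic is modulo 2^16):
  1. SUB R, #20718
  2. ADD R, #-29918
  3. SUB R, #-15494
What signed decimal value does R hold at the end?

Start: R = 7055 = 0001101110001111.
R = 7055 − 20718 = -13663 = 1100101010100001
R = -13663 + (-29918) = -43581; wraps to 21955 = 0101010111000011
R = 21955 − (-15494) = 37449; wraps to -28087 = 1001001001001001

-28087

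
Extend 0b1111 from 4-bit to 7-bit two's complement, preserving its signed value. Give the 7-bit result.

MSB of 1111 is 1; replicate it into the new high bits.
111|1111 → 1111111 (still -1).

1111111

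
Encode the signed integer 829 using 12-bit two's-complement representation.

829 is non-negative, so write it directly in 12 bits: 001100111101.

001100111101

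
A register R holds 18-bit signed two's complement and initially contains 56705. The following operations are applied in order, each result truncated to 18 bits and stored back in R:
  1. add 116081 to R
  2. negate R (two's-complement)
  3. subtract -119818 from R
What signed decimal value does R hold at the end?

-52968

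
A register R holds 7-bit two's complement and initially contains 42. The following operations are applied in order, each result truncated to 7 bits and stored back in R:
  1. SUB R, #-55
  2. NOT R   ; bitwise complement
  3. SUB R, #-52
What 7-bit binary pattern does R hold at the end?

1010010

Start: R = 42 = 0101010.
R = 42 − (-55) = 97; wraps to -31 = 1100001
R = NOT 1100001 = 0011110 = 30
R = 30 − (-52) = 82; wraps to -46 = 1010010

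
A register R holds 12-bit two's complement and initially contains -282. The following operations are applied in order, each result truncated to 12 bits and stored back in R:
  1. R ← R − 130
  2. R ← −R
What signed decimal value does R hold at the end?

412

Start: R = -282 = 111011100110.
R = -282 − 130 = -412 = 111001100100
R = −(-412) = 412 = 000110011100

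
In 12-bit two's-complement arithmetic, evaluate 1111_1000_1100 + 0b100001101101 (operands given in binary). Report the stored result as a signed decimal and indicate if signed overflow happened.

2041; overflow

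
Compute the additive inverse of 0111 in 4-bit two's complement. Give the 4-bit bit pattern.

1001

Invert: 1000. Add 1: 1001.
Check: 0111 = 7, 1001 = -7.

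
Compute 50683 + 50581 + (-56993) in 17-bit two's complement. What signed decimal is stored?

44271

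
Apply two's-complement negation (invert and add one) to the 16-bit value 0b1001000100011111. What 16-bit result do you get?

0110111011100001

Invert: 0110111011100000. Add 1: 0110111011100001.
Check: 1001000100011111 = -28385, 0110111011100001 = 28385.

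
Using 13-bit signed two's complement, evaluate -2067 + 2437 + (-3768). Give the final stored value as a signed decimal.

-3398

-2067 + 2437 = 370 (0000101110010)
370 + (-3768) = -3398 (1001010111010)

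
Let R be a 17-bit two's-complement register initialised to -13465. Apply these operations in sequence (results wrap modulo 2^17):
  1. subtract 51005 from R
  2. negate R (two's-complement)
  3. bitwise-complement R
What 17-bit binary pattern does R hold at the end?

Start: R = -13465 = 11100101101100111.
R = -13465 − 51005 = -64470 = 10000010000101010
R = −(-64470) = 64470 = 01111101111010110
R = NOT 01111101111010110 = 10000010000101001 = -64471

10000010000101001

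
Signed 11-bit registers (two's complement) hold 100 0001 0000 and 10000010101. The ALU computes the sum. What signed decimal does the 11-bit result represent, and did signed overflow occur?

37; overflow

100 0001 0000 → 10000010000 = -1008 (signed)
10000010101 = -1003 (signed)
  10000010000
+ 10000010101
= 00000100101  (discard carry-out 1)
Result 00000100101: MSB = 0 → value 37.
Both addends are negative but the stored result is non-negative: signed overflow. The true value -1008 + (-1003) = -2011 lies outside [-1024, 1023].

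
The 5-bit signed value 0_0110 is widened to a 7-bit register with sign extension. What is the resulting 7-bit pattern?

MSB of 00110 is 0; replicate it into the new high bits.
00|00110 → 0000110 (still 6).

0000110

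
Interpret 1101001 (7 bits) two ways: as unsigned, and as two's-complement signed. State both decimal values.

unsigned = 105, signed = -23

Unsigned: 1101001 = 105.
Signed: MSB=1 → 105 − 128 = -23.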